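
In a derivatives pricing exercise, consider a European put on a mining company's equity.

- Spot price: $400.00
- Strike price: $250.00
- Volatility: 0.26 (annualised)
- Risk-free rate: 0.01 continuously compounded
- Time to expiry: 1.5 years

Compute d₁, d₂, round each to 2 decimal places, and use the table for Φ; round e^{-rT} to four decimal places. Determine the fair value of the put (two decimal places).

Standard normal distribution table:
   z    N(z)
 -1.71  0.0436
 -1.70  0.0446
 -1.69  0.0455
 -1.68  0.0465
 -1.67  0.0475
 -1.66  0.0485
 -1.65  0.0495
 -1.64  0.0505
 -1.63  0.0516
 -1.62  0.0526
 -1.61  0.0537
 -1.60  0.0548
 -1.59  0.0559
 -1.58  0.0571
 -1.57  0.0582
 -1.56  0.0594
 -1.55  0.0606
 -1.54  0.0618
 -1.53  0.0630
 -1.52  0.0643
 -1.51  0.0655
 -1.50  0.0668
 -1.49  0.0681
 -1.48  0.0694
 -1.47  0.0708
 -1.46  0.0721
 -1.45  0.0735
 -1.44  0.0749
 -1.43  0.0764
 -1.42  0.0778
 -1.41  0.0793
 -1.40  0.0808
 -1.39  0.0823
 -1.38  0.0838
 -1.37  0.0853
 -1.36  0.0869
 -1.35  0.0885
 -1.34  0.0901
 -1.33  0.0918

σ√T = 0.26·√1.5 = 0.3184
d₁ = [ln(400/250) + (0.01 + ½·0.26²)·1.5] / (σ√T) = (0.4700 + 0.0657) / 0.3184 = 1.6823 ≈ 1.68
d₂ = 1.6823 − 0.3184 = 1.3639 ≈ 1.36
e^(−rT) = e^(−0.01·1.5) = 0.9851
P = 250·0.9851·N(-1.36) − 400·N(-1.68) = 250·0.9851·0.0869 − 400·0.0465 = 21.4013 − 18.6000 = 2.8013

$2.80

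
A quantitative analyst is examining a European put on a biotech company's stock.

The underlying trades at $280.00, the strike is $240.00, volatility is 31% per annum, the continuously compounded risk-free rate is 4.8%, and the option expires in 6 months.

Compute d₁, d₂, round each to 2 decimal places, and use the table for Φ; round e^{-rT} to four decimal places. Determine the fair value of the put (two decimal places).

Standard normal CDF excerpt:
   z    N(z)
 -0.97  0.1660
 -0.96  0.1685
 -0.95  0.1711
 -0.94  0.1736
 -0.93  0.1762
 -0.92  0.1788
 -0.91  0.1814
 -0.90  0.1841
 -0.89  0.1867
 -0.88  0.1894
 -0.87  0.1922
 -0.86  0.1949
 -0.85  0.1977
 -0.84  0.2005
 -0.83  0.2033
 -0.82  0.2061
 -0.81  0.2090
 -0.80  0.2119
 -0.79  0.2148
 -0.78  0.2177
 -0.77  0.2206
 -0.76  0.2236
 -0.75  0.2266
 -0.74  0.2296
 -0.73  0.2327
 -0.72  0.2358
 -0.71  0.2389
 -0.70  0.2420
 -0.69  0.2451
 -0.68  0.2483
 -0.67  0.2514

σ√T = 0.31 × 0.7071 = 0.2192
ln(S/K) + (r + σ²/2)T = ln(280/240) + (0.048 + 0.31²/2)·0.5 = 0.1542 + 0.0480 = 0.2022
d₁ = 0.2022 / 0.2192 = 0.9223 ⇒ 0.92
d₂ = d₁ − σ√T = 0.9223 − 0.2192 = 0.7031 ⇒ 0.70
exp(−rT) = exp(−0.048·0.5) = 0.9763
N(−d₂) = N(-0.70) = 0.2420;  N(−d₁) = N(-0.92) = 0.1788
P = 240·0.9763·0.2420 − 280·0.1788 = 56.7035 − 50.0640 = 6.6395

$6.64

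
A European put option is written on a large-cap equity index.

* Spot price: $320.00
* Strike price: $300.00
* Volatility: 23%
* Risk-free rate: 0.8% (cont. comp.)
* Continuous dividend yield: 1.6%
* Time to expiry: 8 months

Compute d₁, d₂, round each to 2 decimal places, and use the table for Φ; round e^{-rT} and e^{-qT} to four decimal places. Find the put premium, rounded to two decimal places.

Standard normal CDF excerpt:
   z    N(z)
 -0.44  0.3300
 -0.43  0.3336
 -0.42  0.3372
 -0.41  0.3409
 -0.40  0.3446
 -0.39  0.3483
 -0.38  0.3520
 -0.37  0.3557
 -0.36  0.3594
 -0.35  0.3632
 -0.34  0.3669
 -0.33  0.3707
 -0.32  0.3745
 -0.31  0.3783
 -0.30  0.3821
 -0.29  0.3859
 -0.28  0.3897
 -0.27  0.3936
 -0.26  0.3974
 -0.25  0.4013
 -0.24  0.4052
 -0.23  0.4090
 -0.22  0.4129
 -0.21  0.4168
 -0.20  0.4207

σ√T = 0.23·√0.6667 = 0.1878
d₁ = [ln(320/300) + (0.008 − 0.016 + 0.23²/2)·0.6667] / 0.1878 = [0.0645 + 0.0123] / 0.1878 = 0.4092 ⇒ 0.41
d₂ = d₁ − σ√T = 0.4092 − 0.1878 = 0.2214 ⇒ 0.22
e^(−qT) = e^(−0.016·0.6667) = 0.9894;  e^(−rT) = e^(−0.008·0.6667) = 0.9947
P = 300·0.9947·N(-0.22) − 320·0.9894·N(-0.41) = 300·0.9947·0.4129 − 320·0.9894·0.3409 = 123.2135 − 107.9317 = 15.2818

$15.28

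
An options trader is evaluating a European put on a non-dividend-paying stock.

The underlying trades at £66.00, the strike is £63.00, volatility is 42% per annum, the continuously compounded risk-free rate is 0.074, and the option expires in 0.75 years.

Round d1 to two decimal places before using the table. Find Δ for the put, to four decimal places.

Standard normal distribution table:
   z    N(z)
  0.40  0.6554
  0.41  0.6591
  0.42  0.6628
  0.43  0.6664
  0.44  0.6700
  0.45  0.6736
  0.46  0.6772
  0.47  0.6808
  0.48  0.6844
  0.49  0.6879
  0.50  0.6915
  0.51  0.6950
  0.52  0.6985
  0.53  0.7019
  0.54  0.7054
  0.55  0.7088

-0.3228

T = 0.75;  σ√T = 0.3637
d₁ = [ln(66/63) + (0.074 + 0.42²/2)·0.75] / 0.3637 = [0.0465 + 0.1216] / 0.3637 = 0.4623 → 0.46
N(d₁) = N(0.46) = 0.6772
Δ_put = N(d₁) − 1 = 0.6772 − 1 = -0.3228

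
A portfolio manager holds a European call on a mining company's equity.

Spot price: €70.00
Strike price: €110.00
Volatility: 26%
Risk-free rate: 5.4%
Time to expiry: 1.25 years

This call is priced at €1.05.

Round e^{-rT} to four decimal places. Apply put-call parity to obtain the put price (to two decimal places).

€33.87

e^(−rT) = e^(−0.054·1.25) = 0.9347
Put-call parity: C − P = S − K·e^(−rT) = 70 − 110·0.9347 = 70 − 102.8170 = -32.8170
P = C − (C − P) = 1.05 − (-32.8170) = 33.8670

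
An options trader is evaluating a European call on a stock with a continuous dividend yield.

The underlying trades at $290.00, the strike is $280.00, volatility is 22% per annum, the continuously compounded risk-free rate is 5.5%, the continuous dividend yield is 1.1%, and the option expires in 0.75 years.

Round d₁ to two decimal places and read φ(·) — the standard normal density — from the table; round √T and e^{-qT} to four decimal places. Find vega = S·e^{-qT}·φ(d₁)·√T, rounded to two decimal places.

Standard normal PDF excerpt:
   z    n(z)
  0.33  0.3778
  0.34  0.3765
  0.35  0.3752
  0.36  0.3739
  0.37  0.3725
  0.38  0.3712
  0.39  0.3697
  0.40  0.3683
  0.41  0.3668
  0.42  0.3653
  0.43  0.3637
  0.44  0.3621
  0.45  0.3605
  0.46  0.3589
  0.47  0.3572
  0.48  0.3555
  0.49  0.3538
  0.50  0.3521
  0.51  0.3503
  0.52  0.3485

89.79

T = 0.75;  σ√T = 0.1905
ln(S/K) + (r − q + σ²/2)T = ln(290/280) + (0.055 − 0.011 + 0.22²/2)·0.75 = 0.0351 + 0.0512 = 0.0862
d₁ = 0.0862 / 0.1905 = 0.4526 which rounds to 0.45
√T = √0.75 = 0.8660
φ(d₁) = φ(0.45) = 0.3605
exp(−qT) = exp(−0.011·0.75) = 0.9918
vega = S·exp(−qT)·φ(d₁)·√T = 290·0.9918·0.3605·0.8660 = 89.7936
(Call and put vega coincide under Black-Scholes.)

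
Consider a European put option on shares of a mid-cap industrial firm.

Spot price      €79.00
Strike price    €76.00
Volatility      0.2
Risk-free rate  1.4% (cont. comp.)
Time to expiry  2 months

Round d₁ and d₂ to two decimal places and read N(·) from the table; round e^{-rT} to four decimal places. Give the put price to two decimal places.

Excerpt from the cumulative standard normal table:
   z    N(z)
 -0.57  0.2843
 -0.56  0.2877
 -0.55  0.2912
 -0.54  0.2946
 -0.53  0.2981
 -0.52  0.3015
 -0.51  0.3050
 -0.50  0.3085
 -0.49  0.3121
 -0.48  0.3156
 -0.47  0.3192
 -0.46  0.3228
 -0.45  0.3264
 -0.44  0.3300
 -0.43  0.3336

σ√T = 0.2 × 0.4082 = 0.0816
d₁ = [ln(79/76) + (0.014 + 0.2²/2)·0.1667] / 0.0816 = [0.0387 + 0.0057] / 0.0816 = 0.5436 which rounds to 0.54
d₂ = d₁ − σ√T = 0.5436 − 0.0816 = 0.4619 which rounds to 0.46
e^(−rT) = e^(−0.014·0.1667) = 0.9977
N(−d₂) = N(-0.46) = 0.3228;  N(−d₁) = N(-0.54) = 0.2946
P = 76·0.9977·0.3228 − 79·0.2946 = 24.4764 − 23.2734 = 1.2030

€1.20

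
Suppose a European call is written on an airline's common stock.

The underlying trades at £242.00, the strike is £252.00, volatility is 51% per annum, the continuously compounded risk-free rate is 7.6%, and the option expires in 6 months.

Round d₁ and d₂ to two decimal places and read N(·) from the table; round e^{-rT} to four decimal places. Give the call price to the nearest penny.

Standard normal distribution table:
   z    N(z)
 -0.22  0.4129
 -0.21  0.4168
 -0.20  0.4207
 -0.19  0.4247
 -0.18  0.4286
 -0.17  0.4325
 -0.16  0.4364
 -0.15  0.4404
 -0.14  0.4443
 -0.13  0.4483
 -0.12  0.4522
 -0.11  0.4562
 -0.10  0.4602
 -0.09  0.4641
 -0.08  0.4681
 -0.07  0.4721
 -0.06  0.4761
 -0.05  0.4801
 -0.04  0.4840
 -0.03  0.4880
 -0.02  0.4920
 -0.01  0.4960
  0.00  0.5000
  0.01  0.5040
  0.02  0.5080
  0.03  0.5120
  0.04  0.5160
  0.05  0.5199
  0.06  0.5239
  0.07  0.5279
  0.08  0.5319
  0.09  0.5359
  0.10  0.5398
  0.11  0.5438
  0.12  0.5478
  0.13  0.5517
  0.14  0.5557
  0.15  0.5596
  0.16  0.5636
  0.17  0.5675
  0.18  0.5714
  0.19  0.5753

£34.30

T = 0.5;  σ√T = 0.3606
d₁ = [ln(242/252) + (0.076 + 0.51²/2)·0.5] / 0.3606 = [-0.0405 + 0.1030] / 0.3606 = 0.1734 ≈ 0.17
d₂ = d₁ − σ√T = 0.1734 − 0.3606 = -0.1872 ≈ -0.19
exp(−rT) = exp(−0.076·0.5) = 0.9627
N(d₁) = N(0.17) = 0.5675;  N(d₂) = N(-0.19) = 0.4247
C = 242·0.5675 − 252·0.9627·0.4247 = 137.3350 − 103.0324 = 34.3026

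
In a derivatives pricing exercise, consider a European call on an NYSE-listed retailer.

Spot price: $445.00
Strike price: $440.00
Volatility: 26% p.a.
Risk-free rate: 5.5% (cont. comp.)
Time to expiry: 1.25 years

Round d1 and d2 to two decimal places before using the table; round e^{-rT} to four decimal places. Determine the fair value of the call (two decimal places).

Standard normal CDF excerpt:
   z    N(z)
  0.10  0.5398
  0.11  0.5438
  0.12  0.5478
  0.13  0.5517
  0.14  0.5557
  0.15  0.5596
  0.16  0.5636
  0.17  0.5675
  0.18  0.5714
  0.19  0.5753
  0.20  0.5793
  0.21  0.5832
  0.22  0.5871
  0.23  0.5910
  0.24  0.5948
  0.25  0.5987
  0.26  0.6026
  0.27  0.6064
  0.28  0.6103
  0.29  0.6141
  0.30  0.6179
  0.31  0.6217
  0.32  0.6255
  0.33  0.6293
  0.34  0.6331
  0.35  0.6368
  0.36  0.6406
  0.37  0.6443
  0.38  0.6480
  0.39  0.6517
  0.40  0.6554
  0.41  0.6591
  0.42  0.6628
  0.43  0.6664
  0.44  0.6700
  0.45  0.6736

$68.32

σ√T = 0.26 × 1.1180 = 0.2907
d₁ = [ln(445/440) + (0.055 + 0.26²/2)·1.25] / 0.2907 = [0.0113 + 0.1110] / 0.2907 = 0.4207 which rounds to 0.42
d₂ = d₁ − σ√T = 0.4207 − 0.2907 = 0.1300 which rounds to 0.13
exp(−rT) = exp(−0.055·1.25) = 0.9336
N(d₁) = N(0.42) = 0.6628;  N(d₂) = N(0.13) = 0.5517
C = 445·0.6628 − 440·0.9336·0.5517 = 294.9460 − 226.6295 = 68.3165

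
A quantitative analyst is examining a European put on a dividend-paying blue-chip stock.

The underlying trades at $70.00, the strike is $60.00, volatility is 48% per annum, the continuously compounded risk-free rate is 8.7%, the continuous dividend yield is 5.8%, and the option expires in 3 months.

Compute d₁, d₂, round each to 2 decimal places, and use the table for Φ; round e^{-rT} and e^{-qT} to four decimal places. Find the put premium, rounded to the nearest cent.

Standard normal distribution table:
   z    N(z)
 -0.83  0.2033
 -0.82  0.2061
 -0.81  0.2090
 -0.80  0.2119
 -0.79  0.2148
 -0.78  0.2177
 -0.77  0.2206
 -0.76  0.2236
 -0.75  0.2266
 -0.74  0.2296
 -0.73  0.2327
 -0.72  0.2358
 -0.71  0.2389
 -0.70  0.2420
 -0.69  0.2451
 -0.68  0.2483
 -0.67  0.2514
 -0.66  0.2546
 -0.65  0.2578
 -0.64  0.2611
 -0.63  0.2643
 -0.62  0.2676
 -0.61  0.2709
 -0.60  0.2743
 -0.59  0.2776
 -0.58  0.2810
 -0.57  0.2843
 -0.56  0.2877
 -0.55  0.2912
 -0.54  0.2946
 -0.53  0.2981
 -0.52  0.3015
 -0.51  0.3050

$2.28

T = 0.25;  σ√T = 0.2400
d₁ = [ln(70/60) + (0.087 − 0.058 + ½·0.48²)·0.25] / (σ√T) = (0.1542 + 0.0360) / 0.2400 = 0.7925 ⇒ 0.79
d₂ = 0.7925 − 0.2400 = 0.5525 ⇒ 0.55
e^(−qT) = e^(−0.058·0.25) = 0.9856;  e^(−rT) = e^(−0.087·0.25) = 0.9785
N(−d₂) = N(-0.55) = 0.2912;  N(−d₁) = N(-0.79) = 0.2148
P = 60·0.9785·0.2912 − 70·0.9856·0.2148 = 17.0964 − 14.8195 = 2.2769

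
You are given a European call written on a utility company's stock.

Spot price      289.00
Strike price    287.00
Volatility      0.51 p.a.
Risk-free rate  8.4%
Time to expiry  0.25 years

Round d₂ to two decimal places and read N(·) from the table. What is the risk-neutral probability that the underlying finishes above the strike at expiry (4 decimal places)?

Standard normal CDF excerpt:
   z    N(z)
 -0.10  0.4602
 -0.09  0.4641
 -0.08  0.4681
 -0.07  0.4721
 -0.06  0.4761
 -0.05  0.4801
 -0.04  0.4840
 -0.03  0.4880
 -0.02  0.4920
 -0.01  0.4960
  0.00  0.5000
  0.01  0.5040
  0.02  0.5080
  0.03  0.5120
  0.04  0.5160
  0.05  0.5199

0.4920

σ√T = 0.51·√0.25 = 0.2550
ln(S/K) + (r + σ²/2)T = ln(289/287) + (0.084 + 0.51²/2)·0.25 = 0.0069 + 0.0535 = 0.0605
d₁ = 0.0605 / 0.2550 = 0.2371 ≈ 0.24
d₂ = d₁ − σ√T = 0.2371 − 0.2550 = -0.0179 ≈ -0.02
Pr(exercise) under Q = N(d₂) = 0.4920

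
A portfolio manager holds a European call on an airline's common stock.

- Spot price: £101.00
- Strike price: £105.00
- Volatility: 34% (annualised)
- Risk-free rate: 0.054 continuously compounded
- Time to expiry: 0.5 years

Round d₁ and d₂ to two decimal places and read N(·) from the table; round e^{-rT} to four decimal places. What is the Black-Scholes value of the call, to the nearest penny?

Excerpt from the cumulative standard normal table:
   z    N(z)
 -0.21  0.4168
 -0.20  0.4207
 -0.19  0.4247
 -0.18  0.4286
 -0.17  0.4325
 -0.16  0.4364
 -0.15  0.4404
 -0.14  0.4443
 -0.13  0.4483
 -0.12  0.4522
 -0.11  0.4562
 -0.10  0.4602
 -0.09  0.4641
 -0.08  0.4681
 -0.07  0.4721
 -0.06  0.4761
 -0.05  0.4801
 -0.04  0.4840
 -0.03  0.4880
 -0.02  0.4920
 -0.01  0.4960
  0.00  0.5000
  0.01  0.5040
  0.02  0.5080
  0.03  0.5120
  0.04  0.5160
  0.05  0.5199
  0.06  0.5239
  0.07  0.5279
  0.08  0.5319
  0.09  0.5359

σ√T = 0.34·√0.5 = 0.2404
d₁ = [ln(101/105) + (0.054 + 0.34²/2)·0.5] / 0.2404 = [-0.0388 + 0.0559] / 0.2404 = 0.0710 → 0.07
d₂ = d₁ − σ√T = 0.0710 − 0.2404 = -0.1695 → -0.17
exp(−rT) = exp(−0.054·0.5) = 0.9734
N(d₁) = N(0.07) = 0.5279;  N(d₂) = N(-0.17) = 0.4325
C = 101·0.5279 − 105·0.9734·0.4325 = 53.3179 − 44.2045 = 9.1134

£9.11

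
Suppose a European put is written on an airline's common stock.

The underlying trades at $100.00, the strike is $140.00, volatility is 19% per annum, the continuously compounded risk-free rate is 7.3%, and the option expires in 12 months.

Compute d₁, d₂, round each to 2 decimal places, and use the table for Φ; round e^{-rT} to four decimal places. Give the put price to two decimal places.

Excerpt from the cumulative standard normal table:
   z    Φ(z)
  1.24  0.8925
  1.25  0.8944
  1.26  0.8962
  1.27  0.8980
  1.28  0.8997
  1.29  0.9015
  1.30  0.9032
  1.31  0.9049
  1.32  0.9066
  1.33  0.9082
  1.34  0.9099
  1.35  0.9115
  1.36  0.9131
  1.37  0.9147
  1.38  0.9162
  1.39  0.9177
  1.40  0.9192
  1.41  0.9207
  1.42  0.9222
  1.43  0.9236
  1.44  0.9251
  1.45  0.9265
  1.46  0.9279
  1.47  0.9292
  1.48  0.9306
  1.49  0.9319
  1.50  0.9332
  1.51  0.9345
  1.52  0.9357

$30.96

T = 1;  σ√T = 0.1900
d₁ = [ln(100/140) + (0.073 + ½·0.19²)·1] / (σ√T) = (-0.3365 + 0.0910) / 0.1900 = -1.2917 → -1.29
d₂ = -1.2917 − 0.1900 = -1.4817 → -1.48
exp(−rT) = exp(−0.073·1) = 0.9296
N(−d₂) = N(1.48) = 0.9306;  N(−d₁) = N(1.29) = 0.9015
P = 140·0.9296·0.9306 − 100·0.9015 = 121.1120 − 90.1500 = 30.9620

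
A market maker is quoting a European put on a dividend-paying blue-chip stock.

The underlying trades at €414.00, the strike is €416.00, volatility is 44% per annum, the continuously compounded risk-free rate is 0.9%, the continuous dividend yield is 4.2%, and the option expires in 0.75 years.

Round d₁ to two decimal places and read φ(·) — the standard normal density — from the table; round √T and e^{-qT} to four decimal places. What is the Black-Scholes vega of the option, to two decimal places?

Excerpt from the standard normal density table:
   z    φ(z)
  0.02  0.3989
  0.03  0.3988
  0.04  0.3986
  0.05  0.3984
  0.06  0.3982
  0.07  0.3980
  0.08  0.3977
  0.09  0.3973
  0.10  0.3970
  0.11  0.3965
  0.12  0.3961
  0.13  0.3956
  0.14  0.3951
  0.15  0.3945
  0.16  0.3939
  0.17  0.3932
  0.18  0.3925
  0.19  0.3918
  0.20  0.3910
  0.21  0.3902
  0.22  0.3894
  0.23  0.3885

137.75

σ√T = 0.44 × 0.8660 = 0.3811
ln(S/K) + (r − q + σ²/2)T = ln(414/416) + (0.009 − 0.042 + 0.44²/2)·0.75 = -0.0048 + 0.0478 = 0.0430
d₁ = 0.0430 / 0.3811 = 0.1129 ⇒ 0.11
√T = √0.75 = 0.8660
φ(d₁) = φ(0.11) = 0.3965
e^(−qT) = e^(−0.042·0.75) = 0.9690
vega = S·e^(−qT)·φ(d₁)·√T = 414·0.9690·0.3965·0.8660 = 137.7480
(Vega is the same for a European call and put with the same parameters.)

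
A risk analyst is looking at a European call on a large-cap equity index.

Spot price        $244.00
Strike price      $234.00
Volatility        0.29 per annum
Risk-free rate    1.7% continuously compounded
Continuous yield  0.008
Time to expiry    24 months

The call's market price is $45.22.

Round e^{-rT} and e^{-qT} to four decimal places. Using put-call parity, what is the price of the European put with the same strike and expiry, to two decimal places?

exp(−qT) = exp(−0.008·2) = 0.9841;  exp(−rT) = exp(−0.017·2) = 0.9666
Put-call parity: C − P = S·e^(−qT) − K·e^(−rT) = 244·0.9841 − 234·0.9666 = 240.1204 − 226.1844 = 13.9360
P = C − (C − P) = 45.22 − (13.9360) = 31.2840

$31.28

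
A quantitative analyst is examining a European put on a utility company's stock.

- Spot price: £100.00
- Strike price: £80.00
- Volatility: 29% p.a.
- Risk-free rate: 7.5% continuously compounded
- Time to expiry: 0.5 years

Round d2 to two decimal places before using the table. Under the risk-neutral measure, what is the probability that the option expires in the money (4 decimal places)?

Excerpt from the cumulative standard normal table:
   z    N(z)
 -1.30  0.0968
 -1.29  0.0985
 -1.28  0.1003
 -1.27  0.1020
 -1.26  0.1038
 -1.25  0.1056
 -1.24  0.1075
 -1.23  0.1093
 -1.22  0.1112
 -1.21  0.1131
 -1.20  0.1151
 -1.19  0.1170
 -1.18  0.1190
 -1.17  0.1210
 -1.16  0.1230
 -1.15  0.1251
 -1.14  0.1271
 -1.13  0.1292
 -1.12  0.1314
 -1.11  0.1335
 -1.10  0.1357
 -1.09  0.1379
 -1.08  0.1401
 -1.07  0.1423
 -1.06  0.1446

0.1210

T = 0.5;  σ√T = 0.2051
d₁ = [ln(100/80) + (0.075 + 0.29²/2)·0.5] / 0.2051 = [0.2231 + 0.0585] / 0.2051 = 1.3736 ≈ 1.37
d₂ = d₁ − σ√T = 1.3736 − 0.2051 = 1.1685 ≈ 1.17
Pr(exercise) under Q = N(−d₂) = N(-1.17) = 0.1210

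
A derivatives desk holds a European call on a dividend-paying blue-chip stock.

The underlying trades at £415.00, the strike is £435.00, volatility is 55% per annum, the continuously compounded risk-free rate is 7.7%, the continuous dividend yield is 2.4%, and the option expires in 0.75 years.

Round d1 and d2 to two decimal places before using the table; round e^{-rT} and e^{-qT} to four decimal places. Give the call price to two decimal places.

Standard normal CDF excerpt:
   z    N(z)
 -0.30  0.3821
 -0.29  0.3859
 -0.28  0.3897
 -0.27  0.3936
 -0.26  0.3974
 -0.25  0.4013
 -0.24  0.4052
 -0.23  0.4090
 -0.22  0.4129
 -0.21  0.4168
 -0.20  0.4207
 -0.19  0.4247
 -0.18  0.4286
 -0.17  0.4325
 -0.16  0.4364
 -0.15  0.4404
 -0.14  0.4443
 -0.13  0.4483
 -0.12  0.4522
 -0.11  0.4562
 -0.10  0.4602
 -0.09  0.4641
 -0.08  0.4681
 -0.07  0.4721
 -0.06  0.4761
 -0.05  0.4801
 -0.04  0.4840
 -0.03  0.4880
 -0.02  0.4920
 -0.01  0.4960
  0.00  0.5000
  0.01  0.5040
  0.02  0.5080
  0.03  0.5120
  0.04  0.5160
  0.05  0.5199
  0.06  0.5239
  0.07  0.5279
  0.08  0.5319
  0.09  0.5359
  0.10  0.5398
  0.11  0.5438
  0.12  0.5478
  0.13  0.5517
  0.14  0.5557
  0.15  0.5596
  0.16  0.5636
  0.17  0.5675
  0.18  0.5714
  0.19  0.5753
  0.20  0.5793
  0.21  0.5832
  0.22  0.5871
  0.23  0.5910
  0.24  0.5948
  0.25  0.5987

£74.54

σ√T = 0.55 × 0.8660 = 0.4763
d₁ = [ln(415/435) + (0.077 − 0.024 + ½·0.55²)·0.75] / (σ√T) = (-0.0471 + 0.1532) / 0.4763 = 0.2228 which rounds to 0.22
d₂ = 0.2228 − 0.4763 = -0.2535 which rounds to -0.25
e^(−qT) = e^(−0.024·0.75) = 0.9822;  e^(−rT) = e^(−0.077·0.75) = 0.9439
N(d₁) = N(0.22) = 0.5871;  N(d₂) = N(-0.25) = 0.4013
C = 415·0.9822·0.5871 − 435·0.9439·0.4013 = 239.3096 − 164.7724 = 74.5372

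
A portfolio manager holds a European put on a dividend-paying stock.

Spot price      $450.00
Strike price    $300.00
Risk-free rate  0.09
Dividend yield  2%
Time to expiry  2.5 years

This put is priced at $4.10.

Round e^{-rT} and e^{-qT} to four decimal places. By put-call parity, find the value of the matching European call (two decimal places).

e^(−qT) = e^(−0.02·2.5) = 0.9512;  e^(−rT) = e^(−0.09·2.5) = 0.7985
Put-call parity: C − P = S·e^(−qT) − K·e^(−rT) = 450·0.9512 − 300·0.7985 = 428.0400 − 239.5500 = 188.4900
C = P + (C − P) = 4.10 + (188.4900) = 192.5900

$192.59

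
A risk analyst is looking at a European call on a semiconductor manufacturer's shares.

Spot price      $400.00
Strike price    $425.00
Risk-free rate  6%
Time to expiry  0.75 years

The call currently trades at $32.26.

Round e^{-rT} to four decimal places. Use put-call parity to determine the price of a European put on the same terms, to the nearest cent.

e^(−rT) = e^(−0.06·0.75) = 0.9560
Put-call parity: C − P = S − K·e^(−rT) = 400 − 425·0.9560 = 400 − 406.3000 = -6.3000
P = C − (C − P) = 32.26 − (-6.3000) = 38.5600

$38.56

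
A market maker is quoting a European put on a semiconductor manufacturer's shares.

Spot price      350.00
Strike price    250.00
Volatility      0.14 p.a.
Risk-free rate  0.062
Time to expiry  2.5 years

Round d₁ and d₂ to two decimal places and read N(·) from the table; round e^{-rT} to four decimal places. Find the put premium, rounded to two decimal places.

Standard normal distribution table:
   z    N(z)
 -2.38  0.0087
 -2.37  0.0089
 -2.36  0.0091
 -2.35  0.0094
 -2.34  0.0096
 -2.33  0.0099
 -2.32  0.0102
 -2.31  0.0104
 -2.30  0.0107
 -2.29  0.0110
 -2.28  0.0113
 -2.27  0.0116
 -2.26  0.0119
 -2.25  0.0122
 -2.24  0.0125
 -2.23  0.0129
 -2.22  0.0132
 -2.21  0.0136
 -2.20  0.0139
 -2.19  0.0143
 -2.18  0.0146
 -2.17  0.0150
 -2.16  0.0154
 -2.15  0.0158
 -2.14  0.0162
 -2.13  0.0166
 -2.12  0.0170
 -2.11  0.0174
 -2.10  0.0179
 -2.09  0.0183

0.26

σ√T = 0.14·√2.5 = 0.2214
d₁ = [ln(350/250) + (0.062 + 0.14²/2)·2.5] / 0.2214 = [0.3365 + 0.1795] / 0.2214 = 2.3309 → 2.33
d₂ = d₁ − σ√T = 2.3309 − 0.2214 = 2.1096 → 2.11
exp(−rT) = exp(−0.062·2.5) = 0.8564
N(−d₂) = N(-2.11) = 0.0174;  N(−d₁) = N(-2.33) = 0.0099
P = 250·0.8564·0.0174 − 350·0.0099 = 3.7253 − 3.4650 = 0.2603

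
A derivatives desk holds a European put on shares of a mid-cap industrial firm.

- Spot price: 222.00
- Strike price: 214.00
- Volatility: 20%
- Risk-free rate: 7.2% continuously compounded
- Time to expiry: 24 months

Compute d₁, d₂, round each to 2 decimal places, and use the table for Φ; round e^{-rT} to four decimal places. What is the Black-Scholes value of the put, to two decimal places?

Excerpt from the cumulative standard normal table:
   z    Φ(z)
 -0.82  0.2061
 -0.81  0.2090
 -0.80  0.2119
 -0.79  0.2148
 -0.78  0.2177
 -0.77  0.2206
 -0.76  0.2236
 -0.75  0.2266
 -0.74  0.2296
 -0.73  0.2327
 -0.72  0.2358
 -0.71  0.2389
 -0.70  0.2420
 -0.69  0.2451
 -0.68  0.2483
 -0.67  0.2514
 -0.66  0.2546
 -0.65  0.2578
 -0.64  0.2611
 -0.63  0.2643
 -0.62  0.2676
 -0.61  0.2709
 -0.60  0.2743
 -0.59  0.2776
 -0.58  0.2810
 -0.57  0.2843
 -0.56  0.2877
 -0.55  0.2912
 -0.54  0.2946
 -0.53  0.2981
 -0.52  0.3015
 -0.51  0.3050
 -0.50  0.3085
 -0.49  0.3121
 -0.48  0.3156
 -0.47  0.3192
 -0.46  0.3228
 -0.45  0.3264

8.84

T = 2;  σ√T = 0.2828
d₁ = [ln(222/214) + (0.072 + 0.2²/2)·2] / 0.2828 = [0.0367 + 0.1840] / 0.2828 = 0.7803 → 0.78
d₂ = d₁ − σ√T = 0.7803 − 0.2828 = 0.4975 → 0.50
e^(−rT) = e^(−0.072·2) = 0.8659
P = 214·0.8659·N(-0.50) − 222·N(-0.78) = 214·0.8659·0.3085 − 222·0.2177 = 57.1659 − 48.3294 = 8.8365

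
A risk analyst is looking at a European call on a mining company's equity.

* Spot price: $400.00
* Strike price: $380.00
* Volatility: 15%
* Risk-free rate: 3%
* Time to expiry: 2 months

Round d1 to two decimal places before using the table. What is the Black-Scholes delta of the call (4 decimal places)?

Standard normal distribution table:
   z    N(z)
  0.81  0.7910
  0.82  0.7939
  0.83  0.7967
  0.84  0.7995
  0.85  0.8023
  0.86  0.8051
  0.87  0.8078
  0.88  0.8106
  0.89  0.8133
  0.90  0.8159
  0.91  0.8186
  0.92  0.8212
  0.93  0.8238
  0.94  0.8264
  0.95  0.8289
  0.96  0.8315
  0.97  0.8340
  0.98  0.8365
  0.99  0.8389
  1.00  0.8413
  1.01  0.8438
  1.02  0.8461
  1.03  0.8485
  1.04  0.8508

σ√T = 0.15·√0.1667 = 0.0612
d₁ = [ln(400/380) + (0.03 + 0.15²/2)·0.1667] / 0.0612 = [0.0513 + 0.0069] / 0.0612 = 0.9499 which rounds to 0.95
N(d₁) = N(0.95) = 0.8289
Δ_call = N(d₁) = 0.8289

0.8289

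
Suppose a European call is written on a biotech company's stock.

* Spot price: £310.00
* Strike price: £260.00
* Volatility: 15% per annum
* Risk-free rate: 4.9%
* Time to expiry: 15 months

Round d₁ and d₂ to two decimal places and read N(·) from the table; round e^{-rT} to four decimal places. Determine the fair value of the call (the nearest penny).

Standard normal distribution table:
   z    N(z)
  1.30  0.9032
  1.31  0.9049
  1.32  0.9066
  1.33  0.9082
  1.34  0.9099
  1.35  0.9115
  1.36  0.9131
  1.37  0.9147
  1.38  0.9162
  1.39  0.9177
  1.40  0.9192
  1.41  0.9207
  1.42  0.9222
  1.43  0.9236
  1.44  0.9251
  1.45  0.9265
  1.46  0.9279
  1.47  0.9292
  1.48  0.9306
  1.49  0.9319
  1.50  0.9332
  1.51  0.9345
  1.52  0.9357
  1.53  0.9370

σ√T = 0.15·√1.25 = 0.1677
ln(S/K) + (r + σ²/2)T = ln(310/260) + (0.049 + 0.15²/2)·1.25 = 0.1759 + 0.0753 = 0.2512
d₁ = 0.2512 / 0.1677 = 1.4979 ⇒ 1.50
d₂ = d₁ − σ√T = 1.4979 − 0.1677 = 1.3302 ⇒ 1.33
e^(−rT) = e^(−0.049·1.25) = 0.9406
N(d₁) = N(1.50) = 0.9332;  N(d₂) = N(1.33) = 0.9082
C = 310·0.9332 − 260·0.9406·0.9082 = 289.2920 − 222.1058 = 67.1862

£67.19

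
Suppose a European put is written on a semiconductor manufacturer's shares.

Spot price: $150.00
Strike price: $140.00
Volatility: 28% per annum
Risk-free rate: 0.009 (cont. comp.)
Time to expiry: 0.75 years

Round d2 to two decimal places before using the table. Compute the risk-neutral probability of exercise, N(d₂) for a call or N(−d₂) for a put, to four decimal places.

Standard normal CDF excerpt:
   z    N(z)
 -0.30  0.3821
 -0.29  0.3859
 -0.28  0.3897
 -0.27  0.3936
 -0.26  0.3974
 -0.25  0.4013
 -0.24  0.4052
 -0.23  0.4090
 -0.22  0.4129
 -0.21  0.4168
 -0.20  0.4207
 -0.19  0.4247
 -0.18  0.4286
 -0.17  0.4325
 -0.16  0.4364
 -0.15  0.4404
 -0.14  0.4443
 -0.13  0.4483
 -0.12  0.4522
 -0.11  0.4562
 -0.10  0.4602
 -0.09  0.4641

0.4247

σ√T = 0.28 × 0.8660 = 0.2425
ln(S/K) + (r + σ²/2)T = ln(150/140) + (0.009 + 0.28²/2)·0.75 = 0.0690 + 0.0362 = 0.1051
d₁ = 0.1051 / 0.2425 = 0.4336 which rounds to 0.43
d₂ = d₁ − σ√T = 0.4336 − 0.2425 = 0.1911 which rounds to 0.19
Risk-neutral Pr[S_T < K] = N(−d₂) = N(-0.19) = 0.4247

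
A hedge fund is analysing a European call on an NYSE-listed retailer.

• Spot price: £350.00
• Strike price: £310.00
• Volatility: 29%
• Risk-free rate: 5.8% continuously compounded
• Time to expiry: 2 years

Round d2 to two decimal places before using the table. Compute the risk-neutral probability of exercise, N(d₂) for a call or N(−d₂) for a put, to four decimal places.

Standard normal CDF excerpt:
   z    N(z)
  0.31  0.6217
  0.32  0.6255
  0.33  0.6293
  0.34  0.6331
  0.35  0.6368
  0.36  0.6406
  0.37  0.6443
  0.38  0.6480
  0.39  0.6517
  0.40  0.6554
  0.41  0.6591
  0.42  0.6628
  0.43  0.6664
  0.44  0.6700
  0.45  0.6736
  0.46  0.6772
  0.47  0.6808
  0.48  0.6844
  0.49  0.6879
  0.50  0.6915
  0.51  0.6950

T = 2;  σ√T = 0.4101
d₁ = [ln(350/310) + (0.058 + ½·0.29²)·2] / (σ√T) = (0.1214 + 0.2001) / 0.4101 = 0.7838 ⇒ 0.78
d₂ = 0.7838 − 0.4101 = 0.3737 ⇒ 0.37
Pr(exercise) under Q = N(d₂) = 0.6443

0.6443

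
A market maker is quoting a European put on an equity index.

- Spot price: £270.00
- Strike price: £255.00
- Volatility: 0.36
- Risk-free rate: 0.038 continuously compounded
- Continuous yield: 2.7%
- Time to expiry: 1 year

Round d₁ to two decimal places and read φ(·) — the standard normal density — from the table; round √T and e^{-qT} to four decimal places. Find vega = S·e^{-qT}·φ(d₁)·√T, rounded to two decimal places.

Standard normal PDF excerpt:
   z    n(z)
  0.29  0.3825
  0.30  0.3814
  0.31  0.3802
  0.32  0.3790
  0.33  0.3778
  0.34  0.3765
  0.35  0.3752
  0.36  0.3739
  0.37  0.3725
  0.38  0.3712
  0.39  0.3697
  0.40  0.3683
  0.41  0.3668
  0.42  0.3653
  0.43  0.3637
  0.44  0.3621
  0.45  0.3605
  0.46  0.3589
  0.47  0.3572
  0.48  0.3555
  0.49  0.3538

T = 1;  σ√T = 0.3600
d₁ = [ln(270/255) + (0.038 − 0.027 + 0.36²/2)·1] / 0.3600 = [0.0572 + 0.0758] / 0.3600 = 0.3693 ⇒ 0.37
√T = √1 = 1.0000
φ(d₁) = φ(0.37) = 0.3725
exp(−qT) = exp(−0.027·1) = 0.9734
vega = S·exp(−qT)·φ(d₁)·√T = 270·0.9734·0.3725·1.0000 = 97.8997
(Call and put vega coincide under Black-Scholes.)

97.90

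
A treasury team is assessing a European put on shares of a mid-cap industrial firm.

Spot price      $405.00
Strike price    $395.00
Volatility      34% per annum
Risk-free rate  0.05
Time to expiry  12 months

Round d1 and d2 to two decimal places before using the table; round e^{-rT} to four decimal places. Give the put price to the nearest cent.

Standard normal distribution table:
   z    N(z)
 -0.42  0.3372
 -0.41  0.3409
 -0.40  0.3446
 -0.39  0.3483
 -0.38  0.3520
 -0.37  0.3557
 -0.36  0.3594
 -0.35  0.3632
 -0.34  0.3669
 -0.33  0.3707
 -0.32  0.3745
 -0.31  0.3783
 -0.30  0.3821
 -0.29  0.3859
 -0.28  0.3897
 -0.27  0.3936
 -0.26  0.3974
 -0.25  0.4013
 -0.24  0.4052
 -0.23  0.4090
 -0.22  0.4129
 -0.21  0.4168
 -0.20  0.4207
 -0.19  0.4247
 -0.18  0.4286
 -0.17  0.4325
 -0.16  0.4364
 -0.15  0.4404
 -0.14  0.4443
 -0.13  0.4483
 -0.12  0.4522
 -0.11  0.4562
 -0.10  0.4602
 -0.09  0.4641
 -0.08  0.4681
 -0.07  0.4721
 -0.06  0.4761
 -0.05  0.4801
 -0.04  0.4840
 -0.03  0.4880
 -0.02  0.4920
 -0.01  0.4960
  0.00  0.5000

T = 1;  σ√T = 0.3400
d₁ = [ln(405/395) + (0.05 + 0.34²/2)·1] / 0.3400 = [0.0250 + 0.1078] / 0.3400 = 0.3906 which rounds to 0.39
d₂ = d₁ − σ√T = 0.3906 − 0.3400 = 0.0506 which rounds to 0.05
exp(−rT) = exp(−0.05·1) = 0.9512
P = 395·0.9512·N(-0.05) − 405·N(-0.39) = 395·0.9512·0.4801 − 405·0.3483 = 180.3851 − 141.0615 = 39.3236

$39.32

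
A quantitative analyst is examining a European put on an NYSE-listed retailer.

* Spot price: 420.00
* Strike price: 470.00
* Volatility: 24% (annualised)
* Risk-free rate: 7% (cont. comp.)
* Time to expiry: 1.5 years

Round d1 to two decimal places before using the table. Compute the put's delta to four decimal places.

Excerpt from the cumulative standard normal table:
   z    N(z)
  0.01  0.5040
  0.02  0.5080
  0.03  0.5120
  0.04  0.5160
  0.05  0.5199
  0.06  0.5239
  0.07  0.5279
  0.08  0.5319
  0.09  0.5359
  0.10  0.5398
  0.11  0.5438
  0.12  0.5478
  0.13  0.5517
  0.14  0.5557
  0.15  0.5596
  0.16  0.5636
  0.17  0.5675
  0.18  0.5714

σ√T = 0.24·√1.5 = 0.2939
ln(S/K) + (r + σ²/2)T = ln(420/470) + (0.07 + 0.24²/2)·1.5 = -0.1125 + 0.1482 = 0.0357
d₁ = 0.0357 / 0.2939 = 0.1215 ⇒ 0.12
N(d₁) = N(0.12) = 0.5478
Δ_put = N(d₁) − 1 = 0.5478 − 1 = -0.4522

-0.4522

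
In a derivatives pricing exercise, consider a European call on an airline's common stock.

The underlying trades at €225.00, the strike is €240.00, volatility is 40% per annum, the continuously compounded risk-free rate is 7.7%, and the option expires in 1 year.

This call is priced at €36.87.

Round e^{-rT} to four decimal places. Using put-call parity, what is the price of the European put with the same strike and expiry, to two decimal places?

€34.09

exp(−rT) = exp(−0.077·1) = 0.9259
Put-call parity: C − P = S − K·e^(−rT) = 225 − 240·0.9259 = 225 − 222.2160 = 2.7840
P = C − (C − P) = 36.87 − (2.7840) = 34.0860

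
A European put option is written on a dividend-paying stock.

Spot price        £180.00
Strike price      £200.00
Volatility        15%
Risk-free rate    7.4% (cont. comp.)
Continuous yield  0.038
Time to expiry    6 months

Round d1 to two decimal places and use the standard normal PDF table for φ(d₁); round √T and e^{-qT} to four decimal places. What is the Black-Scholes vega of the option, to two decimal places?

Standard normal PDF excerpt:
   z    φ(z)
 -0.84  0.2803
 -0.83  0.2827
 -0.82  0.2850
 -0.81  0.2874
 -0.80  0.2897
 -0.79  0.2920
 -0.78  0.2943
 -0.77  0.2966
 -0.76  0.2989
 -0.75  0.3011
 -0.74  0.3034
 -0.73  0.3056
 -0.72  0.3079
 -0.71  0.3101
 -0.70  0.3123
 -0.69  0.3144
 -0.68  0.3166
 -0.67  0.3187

T = 0.5;  σ√T = 0.1061
d₁ = [ln(180/200) + (0.074 − 0.038 + 0.15²/2)·0.5] / 0.1061 = [-0.1054 + 0.0236] / 0.1061 = -0.7706 → -0.77
√T = √0.5 = 0.7071
φ(d₁) = φ(-0.77) = 0.2966
e^(−qT) = e^(−0.038·0.5) = 0.9812
vega = S·e^(−qT)·φ(d₁)·√T = 180·0.9812·0.2966·0.7071 = 37.0409
(Vega is the same for a European call and put with the same parameters.)

37.04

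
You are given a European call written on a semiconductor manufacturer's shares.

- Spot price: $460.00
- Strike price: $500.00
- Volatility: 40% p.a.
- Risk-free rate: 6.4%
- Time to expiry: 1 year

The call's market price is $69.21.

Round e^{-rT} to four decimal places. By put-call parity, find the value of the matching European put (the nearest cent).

exp(−rT) = exp(−0.064·1) = 0.9380
Put-call parity: C − P = S − K·e^(−rT) = 460 − 500·0.9380 = 460 − 469.0000 = -9.0000
P = C − (C − P) = 69.21 − (-9.0000) = 78.2100

$78.21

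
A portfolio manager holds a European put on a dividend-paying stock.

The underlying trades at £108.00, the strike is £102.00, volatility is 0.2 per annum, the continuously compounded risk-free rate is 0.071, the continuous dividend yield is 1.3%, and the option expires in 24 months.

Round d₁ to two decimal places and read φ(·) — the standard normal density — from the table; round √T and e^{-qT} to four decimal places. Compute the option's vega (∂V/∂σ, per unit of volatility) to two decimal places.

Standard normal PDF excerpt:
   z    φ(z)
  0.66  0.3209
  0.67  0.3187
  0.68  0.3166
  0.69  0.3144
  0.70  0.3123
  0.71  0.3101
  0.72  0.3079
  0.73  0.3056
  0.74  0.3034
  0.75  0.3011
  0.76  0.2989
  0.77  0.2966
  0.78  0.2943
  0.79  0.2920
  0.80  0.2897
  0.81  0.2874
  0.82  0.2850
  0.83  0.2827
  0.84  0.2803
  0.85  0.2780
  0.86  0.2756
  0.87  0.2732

σ√T = 0.2·√2 = 0.2828
d₁ = [ln(108/102) + (0.071 − 0.013 + ½·0.2²)·2] / (σ√T) = (0.0572 + 0.1560) / 0.2828 = 0.7536 ⇒ 0.75
√T = √2 = 1.4142
φ(d₁) = φ(0.75) = 0.3011
exp(−qT) = exp(−0.013·2) = 0.9743
vega = S·exp(−qT)·φ(d₁)·√T = 108·0.9743·0.3011·1.4142 = 44.8062

44.81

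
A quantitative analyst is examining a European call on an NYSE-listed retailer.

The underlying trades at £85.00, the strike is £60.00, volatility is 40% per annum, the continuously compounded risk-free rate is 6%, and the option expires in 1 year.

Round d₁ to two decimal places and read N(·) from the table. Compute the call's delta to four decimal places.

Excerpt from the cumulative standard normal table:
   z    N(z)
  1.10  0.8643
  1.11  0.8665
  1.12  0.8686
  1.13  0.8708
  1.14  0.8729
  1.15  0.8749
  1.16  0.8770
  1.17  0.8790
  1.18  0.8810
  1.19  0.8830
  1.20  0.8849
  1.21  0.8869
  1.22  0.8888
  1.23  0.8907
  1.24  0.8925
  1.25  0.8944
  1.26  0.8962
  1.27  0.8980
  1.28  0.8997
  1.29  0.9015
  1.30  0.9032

0.8888

σ√T = 0.4 × 1.0000 = 0.4000
d₁ = [ln(85/60) + (0.06 + ½·0.4²)·1] / (σ√T) = (0.3483 + 0.1400) / 0.4000 = 1.2208 ⇒ 1.22
N(d₁) = N(1.22) = 0.8888
Δ_call = N(d₁) = 0.8888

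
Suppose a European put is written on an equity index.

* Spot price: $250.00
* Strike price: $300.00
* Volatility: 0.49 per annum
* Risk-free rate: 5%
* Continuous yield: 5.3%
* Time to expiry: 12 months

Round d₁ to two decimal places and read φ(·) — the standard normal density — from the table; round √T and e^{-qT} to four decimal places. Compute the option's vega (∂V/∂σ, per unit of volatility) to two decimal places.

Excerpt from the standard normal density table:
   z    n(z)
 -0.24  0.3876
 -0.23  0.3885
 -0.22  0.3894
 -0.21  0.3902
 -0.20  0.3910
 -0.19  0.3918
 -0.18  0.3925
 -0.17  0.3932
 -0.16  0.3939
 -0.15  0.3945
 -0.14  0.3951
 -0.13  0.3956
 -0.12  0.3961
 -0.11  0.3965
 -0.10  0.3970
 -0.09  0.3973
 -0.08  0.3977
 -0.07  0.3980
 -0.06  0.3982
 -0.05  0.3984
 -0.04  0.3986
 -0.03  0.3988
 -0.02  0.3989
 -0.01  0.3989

93.80

T = 1;  σ√T = 0.4900
d₁ = [ln(250/300) + (0.05 − 0.053 + ½·0.49²)·1] / (σ√T) = (-0.1823 + 0.1170) / 0.4900 = -0.1332 ≈ -0.13
√T = √1 = 1.0000
φ(d₁) = φ(-0.13) = 0.3956
exp(−qT) = exp(−0.053·1) = 0.9484
vega = S·exp(−qT)·φ(d₁)·√T = 250·0.9484·0.3956·1.0000 = 93.7968
(The call has the same vega.)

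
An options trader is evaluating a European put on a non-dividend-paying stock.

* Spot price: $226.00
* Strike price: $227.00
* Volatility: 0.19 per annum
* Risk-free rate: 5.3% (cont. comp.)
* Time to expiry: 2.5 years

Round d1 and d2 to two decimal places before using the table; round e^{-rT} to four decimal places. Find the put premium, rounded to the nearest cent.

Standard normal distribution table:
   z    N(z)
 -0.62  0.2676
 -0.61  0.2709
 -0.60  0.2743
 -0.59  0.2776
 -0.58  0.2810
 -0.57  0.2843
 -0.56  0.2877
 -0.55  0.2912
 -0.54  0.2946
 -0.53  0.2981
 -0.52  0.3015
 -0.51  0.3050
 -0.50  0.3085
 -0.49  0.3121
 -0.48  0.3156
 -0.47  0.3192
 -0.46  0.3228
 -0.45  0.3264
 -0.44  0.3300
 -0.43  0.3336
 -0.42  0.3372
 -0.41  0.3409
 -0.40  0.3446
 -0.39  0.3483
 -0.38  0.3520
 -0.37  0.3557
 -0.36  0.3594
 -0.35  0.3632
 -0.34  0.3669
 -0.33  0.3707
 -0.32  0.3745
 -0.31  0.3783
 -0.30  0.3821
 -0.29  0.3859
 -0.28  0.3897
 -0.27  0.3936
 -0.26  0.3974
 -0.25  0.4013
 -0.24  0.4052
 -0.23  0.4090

T = 2.5;  σ√T = 0.3004
ln(S/K) + (r + σ²/2)T = ln(226/227) + (0.053 + 0.19²/2)·2.5 = -0.0044 + 0.1776 = 0.1732
d₁ = 0.1732 / 0.3004 = 0.5766 ⇒ 0.58
d₂ = d₁ − σ√T = 0.5766 − 0.3004 = 0.2761 ⇒ 0.28
e^(−rT) = e^(−0.053·2.5) = 0.8759
N(−d₂) = N(-0.28) = 0.3897;  N(−d₁) = N(-0.58) = 0.2810
P = 227·0.8759·0.3897 − 226·0.2810 = 77.4838 − 63.5060 = 13.9778

$13.98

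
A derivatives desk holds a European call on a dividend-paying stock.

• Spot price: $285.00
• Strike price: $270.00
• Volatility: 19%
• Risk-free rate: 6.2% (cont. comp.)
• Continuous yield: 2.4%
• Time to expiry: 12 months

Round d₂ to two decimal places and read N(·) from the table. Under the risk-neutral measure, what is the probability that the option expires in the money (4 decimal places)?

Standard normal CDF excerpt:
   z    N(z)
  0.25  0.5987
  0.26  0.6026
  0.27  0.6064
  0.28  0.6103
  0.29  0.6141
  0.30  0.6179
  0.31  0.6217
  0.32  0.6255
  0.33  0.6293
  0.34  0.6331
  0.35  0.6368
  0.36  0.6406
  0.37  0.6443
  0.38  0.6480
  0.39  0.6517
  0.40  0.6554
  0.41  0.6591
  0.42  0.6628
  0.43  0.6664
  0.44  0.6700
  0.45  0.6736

0.6517

σ√T = 0.19 × 1.0000 = 0.1900
ln(S/K) + (r − q + σ²/2)T = ln(285/270) + (0.062 − 0.024 + 0.19²/2)·1 = 0.0541 + 0.0561 = 0.1101
d₁ = 0.1101 / 0.1900 = 0.5796 → 0.58
d₂ = d₁ − σ√T = 0.5796 − 0.1900 = 0.3896 → 0.39
Risk-neutral Pr[S_T > K] = N(d₂) = N(0.39) = 0.6517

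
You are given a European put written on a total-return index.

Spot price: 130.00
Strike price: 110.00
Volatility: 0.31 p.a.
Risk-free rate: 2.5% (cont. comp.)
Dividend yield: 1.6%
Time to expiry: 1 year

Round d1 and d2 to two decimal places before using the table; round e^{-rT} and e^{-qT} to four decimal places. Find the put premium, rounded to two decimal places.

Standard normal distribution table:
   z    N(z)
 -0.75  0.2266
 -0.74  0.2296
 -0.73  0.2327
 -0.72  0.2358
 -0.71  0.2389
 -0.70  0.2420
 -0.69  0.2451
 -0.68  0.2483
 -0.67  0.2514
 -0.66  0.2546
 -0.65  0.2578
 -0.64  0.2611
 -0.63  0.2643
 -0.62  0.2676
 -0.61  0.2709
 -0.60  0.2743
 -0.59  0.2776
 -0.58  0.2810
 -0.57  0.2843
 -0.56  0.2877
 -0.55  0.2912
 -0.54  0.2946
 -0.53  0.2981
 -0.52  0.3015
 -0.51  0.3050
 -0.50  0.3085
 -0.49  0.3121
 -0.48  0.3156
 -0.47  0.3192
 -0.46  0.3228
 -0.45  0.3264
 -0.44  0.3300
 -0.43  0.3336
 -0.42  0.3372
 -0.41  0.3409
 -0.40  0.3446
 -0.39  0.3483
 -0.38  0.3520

σ√T = 0.31 × 1.0000 = 0.3100
d₁ = [ln(130/110) + (0.025 − 0.016 + 0.31²/2)·1] / 0.3100 = [0.1671 + 0.0571] / 0.3100 = 0.7229 ≈ 0.72
d₂ = d₁ − σ√T = 0.7229 − 0.3100 = 0.4129 ≈ 0.41
e^(−qT) = e^(−0.016·1) = 0.9841;  e^(−rT) = e^(−0.025·1) = 0.9753
N(−d₂) = N(-0.41) = 0.3409;  N(−d₁) = N(-0.72) = 0.2358
P = 110·0.9753·0.3409 − 130·0.9841·0.2358 = 36.5728 − 30.1666 = 6.4062

6.41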